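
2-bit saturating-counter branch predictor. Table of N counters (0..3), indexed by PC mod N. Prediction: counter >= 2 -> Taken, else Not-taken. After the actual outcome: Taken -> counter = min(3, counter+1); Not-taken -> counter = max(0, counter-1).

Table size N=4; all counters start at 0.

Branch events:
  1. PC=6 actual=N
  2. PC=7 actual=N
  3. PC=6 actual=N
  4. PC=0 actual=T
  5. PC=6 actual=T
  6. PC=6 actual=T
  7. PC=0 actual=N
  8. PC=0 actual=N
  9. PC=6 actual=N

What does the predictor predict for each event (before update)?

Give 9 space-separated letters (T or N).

Answer: N N N N N N N N T

Derivation:
Ev 1: PC=6 idx=2 pred=N actual=N -> ctr[2]=0
Ev 2: PC=7 idx=3 pred=N actual=N -> ctr[3]=0
Ev 3: PC=6 idx=2 pred=N actual=N -> ctr[2]=0
Ev 4: PC=0 idx=0 pred=N actual=T -> ctr[0]=1
Ev 5: PC=6 idx=2 pred=N actual=T -> ctr[2]=1
Ev 6: PC=6 idx=2 pred=N actual=T -> ctr[2]=2
Ev 7: PC=0 idx=0 pred=N actual=N -> ctr[0]=0
Ev 8: PC=0 idx=0 pred=N actual=N -> ctr[0]=0
Ev 9: PC=6 idx=2 pred=T actual=N -> ctr[2]=1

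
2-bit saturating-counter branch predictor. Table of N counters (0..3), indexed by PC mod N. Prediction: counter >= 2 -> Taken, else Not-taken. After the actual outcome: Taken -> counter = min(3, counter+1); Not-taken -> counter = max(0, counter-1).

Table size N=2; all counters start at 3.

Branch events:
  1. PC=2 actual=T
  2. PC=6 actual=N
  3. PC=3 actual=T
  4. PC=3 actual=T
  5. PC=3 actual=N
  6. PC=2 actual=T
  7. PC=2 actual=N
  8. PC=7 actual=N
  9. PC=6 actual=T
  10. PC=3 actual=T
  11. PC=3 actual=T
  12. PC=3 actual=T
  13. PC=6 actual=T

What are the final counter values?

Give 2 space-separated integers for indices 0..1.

Ev 1: PC=2 idx=0 pred=T actual=T -> ctr[0]=3
Ev 2: PC=6 idx=0 pred=T actual=N -> ctr[0]=2
Ev 3: PC=3 idx=1 pred=T actual=T -> ctr[1]=3
Ev 4: PC=3 idx=1 pred=T actual=T -> ctr[1]=3
Ev 5: PC=3 idx=1 pred=T actual=N -> ctr[1]=2
Ev 6: PC=2 idx=0 pred=T actual=T -> ctr[0]=3
Ev 7: PC=2 idx=0 pred=T actual=N -> ctr[0]=2
Ev 8: PC=7 idx=1 pred=T actual=N -> ctr[1]=1
Ev 9: PC=6 idx=0 pred=T actual=T -> ctr[0]=3
Ev 10: PC=3 idx=1 pred=N actual=T -> ctr[1]=2
Ev 11: PC=3 idx=1 pred=T actual=T -> ctr[1]=3
Ev 12: PC=3 idx=1 pred=T actual=T -> ctr[1]=3
Ev 13: PC=6 idx=0 pred=T actual=T -> ctr[0]=3

Answer: 3 3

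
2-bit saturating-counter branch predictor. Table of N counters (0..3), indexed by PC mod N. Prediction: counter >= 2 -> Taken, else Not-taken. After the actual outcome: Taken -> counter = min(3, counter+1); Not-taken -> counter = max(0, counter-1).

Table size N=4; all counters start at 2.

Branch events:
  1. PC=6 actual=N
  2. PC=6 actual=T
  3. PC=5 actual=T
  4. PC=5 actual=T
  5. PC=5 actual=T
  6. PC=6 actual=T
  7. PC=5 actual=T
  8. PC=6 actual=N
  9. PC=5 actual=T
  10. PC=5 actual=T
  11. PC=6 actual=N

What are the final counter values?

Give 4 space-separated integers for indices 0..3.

Ev 1: PC=6 idx=2 pred=T actual=N -> ctr[2]=1
Ev 2: PC=6 idx=2 pred=N actual=T -> ctr[2]=2
Ev 3: PC=5 idx=1 pred=T actual=T -> ctr[1]=3
Ev 4: PC=5 idx=1 pred=T actual=T -> ctr[1]=3
Ev 5: PC=5 idx=1 pred=T actual=T -> ctr[1]=3
Ev 6: PC=6 idx=2 pred=T actual=T -> ctr[2]=3
Ev 7: PC=5 idx=1 pred=T actual=T -> ctr[1]=3
Ev 8: PC=6 idx=2 pred=T actual=N -> ctr[2]=2
Ev 9: PC=5 idx=1 pred=T actual=T -> ctr[1]=3
Ev 10: PC=5 idx=1 pred=T actual=T -> ctr[1]=3
Ev 11: PC=6 idx=2 pred=T actual=N -> ctr[2]=1

Answer: 2 3 1 2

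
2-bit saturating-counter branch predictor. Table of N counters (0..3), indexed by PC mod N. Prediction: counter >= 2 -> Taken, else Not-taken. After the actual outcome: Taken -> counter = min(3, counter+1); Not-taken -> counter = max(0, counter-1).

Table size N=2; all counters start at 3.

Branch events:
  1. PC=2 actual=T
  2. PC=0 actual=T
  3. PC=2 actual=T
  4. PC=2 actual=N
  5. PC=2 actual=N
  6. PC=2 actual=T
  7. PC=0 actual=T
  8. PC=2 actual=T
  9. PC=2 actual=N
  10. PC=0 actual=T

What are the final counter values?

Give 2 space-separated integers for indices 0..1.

Answer: 3 3

Derivation:
Ev 1: PC=2 idx=0 pred=T actual=T -> ctr[0]=3
Ev 2: PC=0 idx=0 pred=T actual=T -> ctr[0]=3
Ev 3: PC=2 idx=0 pred=T actual=T -> ctr[0]=3
Ev 4: PC=2 idx=0 pred=T actual=N -> ctr[0]=2
Ev 5: PC=2 idx=0 pred=T actual=N -> ctr[0]=1
Ev 6: PC=2 idx=0 pred=N actual=T -> ctr[0]=2
Ev 7: PC=0 idx=0 pred=T actual=T -> ctr[0]=3
Ev 8: PC=2 idx=0 pred=T actual=T -> ctr[0]=3
Ev 9: PC=2 idx=0 pred=T actual=N -> ctr[0]=2
Ev 10: PC=0 idx=0 pred=T actual=T -> ctr[0]=3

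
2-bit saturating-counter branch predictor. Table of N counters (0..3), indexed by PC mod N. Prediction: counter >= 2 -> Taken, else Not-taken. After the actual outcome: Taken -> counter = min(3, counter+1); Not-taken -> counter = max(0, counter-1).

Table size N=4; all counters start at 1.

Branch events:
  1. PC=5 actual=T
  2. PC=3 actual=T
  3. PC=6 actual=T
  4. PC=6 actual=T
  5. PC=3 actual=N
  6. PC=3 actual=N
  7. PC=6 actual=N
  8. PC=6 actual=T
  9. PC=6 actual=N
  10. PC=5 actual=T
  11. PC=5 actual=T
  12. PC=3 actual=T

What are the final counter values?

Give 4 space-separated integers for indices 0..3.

Answer: 1 3 2 1

Derivation:
Ev 1: PC=5 idx=1 pred=N actual=T -> ctr[1]=2
Ev 2: PC=3 idx=3 pred=N actual=T -> ctr[3]=2
Ev 3: PC=6 idx=2 pred=N actual=T -> ctr[2]=2
Ev 4: PC=6 idx=2 pred=T actual=T -> ctr[2]=3
Ev 5: PC=3 idx=3 pred=T actual=N -> ctr[3]=1
Ev 6: PC=3 idx=3 pred=N actual=N -> ctr[3]=0
Ev 7: PC=6 idx=2 pred=T actual=N -> ctr[2]=2
Ev 8: PC=6 idx=2 pred=T actual=T -> ctr[2]=3
Ev 9: PC=6 idx=2 pred=T actual=N -> ctr[2]=2
Ev 10: PC=5 idx=1 pred=T actual=T -> ctr[1]=3
Ev 11: PC=5 idx=1 pred=T actual=T -> ctr[1]=3
Ev 12: PC=3 idx=3 pred=N actual=T -> ctr[3]=1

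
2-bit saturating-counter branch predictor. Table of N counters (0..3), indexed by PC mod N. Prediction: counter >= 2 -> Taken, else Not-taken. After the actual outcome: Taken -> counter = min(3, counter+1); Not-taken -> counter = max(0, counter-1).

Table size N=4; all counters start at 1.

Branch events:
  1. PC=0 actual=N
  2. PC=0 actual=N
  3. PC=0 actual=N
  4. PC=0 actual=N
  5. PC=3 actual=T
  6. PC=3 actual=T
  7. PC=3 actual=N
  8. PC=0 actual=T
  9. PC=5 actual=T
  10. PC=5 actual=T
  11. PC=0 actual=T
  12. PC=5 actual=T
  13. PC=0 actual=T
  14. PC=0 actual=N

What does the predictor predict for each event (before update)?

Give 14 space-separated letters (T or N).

Ev 1: PC=0 idx=0 pred=N actual=N -> ctr[0]=0
Ev 2: PC=0 idx=0 pred=N actual=N -> ctr[0]=0
Ev 3: PC=0 idx=0 pred=N actual=N -> ctr[0]=0
Ev 4: PC=0 idx=0 pred=N actual=N -> ctr[0]=0
Ev 5: PC=3 idx=3 pred=N actual=T -> ctr[3]=2
Ev 6: PC=3 idx=3 pred=T actual=T -> ctr[3]=3
Ev 7: PC=3 idx=3 pred=T actual=N -> ctr[3]=2
Ev 8: PC=0 idx=0 pred=N actual=T -> ctr[0]=1
Ev 9: PC=5 idx=1 pred=N actual=T -> ctr[1]=2
Ev 10: PC=5 idx=1 pred=T actual=T -> ctr[1]=3
Ev 11: PC=0 idx=0 pred=N actual=T -> ctr[0]=2
Ev 12: PC=5 idx=1 pred=T actual=T -> ctr[1]=3
Ev 13: PC=0 idx=0 pred=T actual=T -> ctr[0]=3
Ev 14: PC=0 idx=0 pred=T actual=N -> ctr[0]=2

Answer: N N N N N T T N N T N T T T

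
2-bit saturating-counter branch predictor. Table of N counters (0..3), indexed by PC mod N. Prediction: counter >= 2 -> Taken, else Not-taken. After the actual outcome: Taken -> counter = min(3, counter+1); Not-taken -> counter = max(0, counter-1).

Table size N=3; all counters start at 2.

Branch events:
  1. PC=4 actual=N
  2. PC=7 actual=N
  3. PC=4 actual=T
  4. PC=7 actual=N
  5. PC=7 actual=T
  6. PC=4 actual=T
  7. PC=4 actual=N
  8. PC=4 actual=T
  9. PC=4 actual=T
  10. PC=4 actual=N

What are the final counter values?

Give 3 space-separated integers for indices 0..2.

Ev 1: PC=4 idx=1 pred=T actual=N -> ctr[1]=1
Ev 2: PC=7 idx=1 pred=N actual=N -> ctr[1]=0
Ev 3: PC=4 idx=1 pred=N actual=T -> ctr[1]=1
Ev 4: PC=7 idx=1 pred=N actual=N -> ctr[1]=0
Ev 5: PC=7 idx=1 pred=N actual=T -> ctr[1]=1
Ev 6: PC=4 idx=1 pred=N actual=T -> ctr[1]=2
Ev 7: PC=4 idx=1 pred=T actual=N -> ctr[1]=1
Ev 8: PC=4 idx=1 pred=N actual=T -> ctr[1]=2
Ev 9: PC=4 idx=1 pred=T actual=T -> ctr[1]=3
Ev 10: PC=4 idx=1 pred=T actual=N -> ctr[1]=2

Answer: 2 2 2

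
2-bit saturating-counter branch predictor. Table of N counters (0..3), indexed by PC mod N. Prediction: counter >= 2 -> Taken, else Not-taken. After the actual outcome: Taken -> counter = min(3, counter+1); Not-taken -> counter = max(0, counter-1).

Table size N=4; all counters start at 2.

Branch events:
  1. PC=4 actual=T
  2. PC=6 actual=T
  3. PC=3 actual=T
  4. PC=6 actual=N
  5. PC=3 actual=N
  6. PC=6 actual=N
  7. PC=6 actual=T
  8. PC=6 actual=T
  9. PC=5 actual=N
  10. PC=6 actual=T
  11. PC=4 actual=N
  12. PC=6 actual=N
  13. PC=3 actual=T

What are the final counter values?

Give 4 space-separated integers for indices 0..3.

Ev 1: PC=4 idx=0 pred=T actual=T -> ctr[0]=3
Ev 2: PC=6 idx=2 pred=T actual=T -> ctr[2]=3
Ev 3: PC=3 idx=3 pred=T actual=T -> ctr[3]=3
Ev 4: PC=6 idx=2 pred=T actual=N -> ctr[2]=2
Ev 5: PC=3 idx=3 pred=T actual=N -> ctr[3]=2
Ev 6: PC=6 idx=2 pred=T actual=N -> ctr[2]=1
Ev 7: PC=6 idx=2 pred=N actual=T -> ctr[2]=2
Ev 8: PC=6 idx=2 pred=T actual=T -> ctr[2]=3
Ev 9: PC=5 idx=1 pred=T actual=N -> ctr[1]=1
Ev 10: PC=6 idx=2 pred=T actual=T -> ctr[2]=3
Ev 11: PC=4 idx=0 pred=T actual=N -> ctr[0]=2
Ev 12: PC=6 idx=2 pred=T actual=N -> ctr[2]=2
Ev 13: PC=3 idx=3 pred=T actual=T -> ctr[3]=3

Answer: 2 1 2 3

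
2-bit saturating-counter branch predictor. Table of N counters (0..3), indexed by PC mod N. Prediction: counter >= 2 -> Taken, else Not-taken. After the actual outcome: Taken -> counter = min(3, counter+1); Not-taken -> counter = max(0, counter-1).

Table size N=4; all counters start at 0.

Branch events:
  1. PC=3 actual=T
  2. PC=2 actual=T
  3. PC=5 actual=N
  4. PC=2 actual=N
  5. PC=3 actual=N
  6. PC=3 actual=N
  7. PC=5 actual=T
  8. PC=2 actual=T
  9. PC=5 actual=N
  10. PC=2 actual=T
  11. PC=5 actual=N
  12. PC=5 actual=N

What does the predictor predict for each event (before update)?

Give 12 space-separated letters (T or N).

Ev 1: PC=3 idx=3 pred=N actual=T -> ctr[3]=1
Ev 2: PC=2 idx=2 pred=N actual=T -> ctr[2]=1
Ev 3: PC=5 idx=1 pred=N actual=N -> ctr[1]=0
Ev 4: PC=2 idx=2 pred=N actual=N -> ctr[2]=0
Ev 5: PC=3 idx=3 pred=N actual=N -> ctr[3]=0
Ev 6: PC=3 idx=3 pred=N actual=N -> ctr[3]=0
Ev 7: PC=5 idx=1 pred=N actual=T -> ctr[1]=1
Ev 8: PC=2 idx=2 pred=N actual=T -> ctr[2]=1
Ev 9: PC=5 idx=1 pred=N actual=N -> ctr[1]=0
Ev 10: PC=2 idx=2 pred=N actual=T -> ctr[2]=2
Ev 11: PC=5 idx=1 pred=N actual=N -> ctr[1]=0
Ev 12: PC=5 idx=1 pred=N actual=N -> ctr[1]=0

Answer: N N N N N N N N N N N N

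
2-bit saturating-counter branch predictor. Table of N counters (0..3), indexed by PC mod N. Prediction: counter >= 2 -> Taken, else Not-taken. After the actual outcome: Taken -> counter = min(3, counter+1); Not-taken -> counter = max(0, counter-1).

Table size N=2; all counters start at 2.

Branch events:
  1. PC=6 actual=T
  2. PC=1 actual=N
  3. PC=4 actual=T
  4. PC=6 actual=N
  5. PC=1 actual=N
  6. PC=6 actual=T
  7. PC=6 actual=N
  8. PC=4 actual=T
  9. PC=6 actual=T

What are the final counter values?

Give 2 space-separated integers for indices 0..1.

Ev 1: PC=6 idx=0 pred=T actual=T -> ctr[0]=3
Ev 2: PC=1 idx=1 pred=T actual=N -> ctr[1]=1
Ev 3: PC=4 idx=0 pred=T actual=T -> ctr[0]=3
Ev 4: PC=6 idx=0 pred=T actual=N -> ctr[0]=2
Ev 5: PC=1 idx=1 pred=N actual=N -> ctr[1]=0
Ev 6: PC=6 idx=0 pred=T actual=T -> ctr[0]=3
Ev 7: PC=6 idx=0 pred=T actual=N -> ctr[0]=2
Ev 8: PC=4 idx=0 pred=T actual=T -> ctr[0]=3
Ev 9: PC=6 idx=0 pred=T actual=T -> ctr[0]=3

Answer: 3 0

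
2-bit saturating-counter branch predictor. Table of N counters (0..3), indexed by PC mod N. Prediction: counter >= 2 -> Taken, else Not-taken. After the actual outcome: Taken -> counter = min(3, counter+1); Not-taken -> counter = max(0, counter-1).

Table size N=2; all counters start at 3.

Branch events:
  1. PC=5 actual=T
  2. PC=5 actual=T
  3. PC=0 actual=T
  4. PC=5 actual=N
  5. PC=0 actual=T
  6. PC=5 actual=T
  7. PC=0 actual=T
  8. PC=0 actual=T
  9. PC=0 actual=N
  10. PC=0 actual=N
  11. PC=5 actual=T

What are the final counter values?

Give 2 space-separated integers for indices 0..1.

Ev 1: PC=5 idx=1 pred=T actual=T -> ctr[1]=3
Ev 2: PC=5 idx=1 pred=T actual=T -> ctr[1]=3
Ev 3: PC=0 idx=0 pred=T actual=T -> ctr[0]=3
Ev 4: PC=5 idx=1 pred=T actual=N -> ctr[1]=2
Ev 5: PC=0 idx=0 pred=T actual=T -> ctr[0]=3
Ev 6: PC=5 idx=1 pred=T actual=T -> ctr[1]=3
Ev 7: PC=0 idx=0 pred=T actual=T -> ctr[0]=3
Ev 8: PC=0 idx=0 pred=T actual=T -> ctr[0]=3
Ev 9: PC=0 idx=0 pred=T actual=N -> ctr[0]=2
Ev 10: PC=0 idx=0 pred=T actual=N -> ctr[0]=1
Ev 11: PC=5 idx=1 pred=T actual=T -> ctr[1]=3

Answer: 1 3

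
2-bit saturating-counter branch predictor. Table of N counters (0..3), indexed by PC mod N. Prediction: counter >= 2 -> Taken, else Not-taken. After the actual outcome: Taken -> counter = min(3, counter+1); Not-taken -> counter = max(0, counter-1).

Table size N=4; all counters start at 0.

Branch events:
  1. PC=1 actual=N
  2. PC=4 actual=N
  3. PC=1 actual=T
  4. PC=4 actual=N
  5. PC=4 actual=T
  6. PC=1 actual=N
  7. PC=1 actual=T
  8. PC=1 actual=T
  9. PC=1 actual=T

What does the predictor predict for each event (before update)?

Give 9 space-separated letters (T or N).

Answer: N N N N N N N N T

Derivation:
Ev 1: PC=1 idx=1 pred=N actual=N -> ctr[1]=0
Ev 2: PC=4 idx=0 pred=N actual=N -> ctr[0]=0
Ev 3: PC=1 idx=1 pred=N actual=T -> ctr[1]=1
Ev 4: PC=4 idx=0 pred=N actual=N -> ctr[0]=0
Ev 5: PC=4 idx=0 pred=N actual=T -> ctr[0]=1
Ev 6: PC=1 idx=1 pred=N actual=N -> ctr[1]=0
Ev 7: PC=1 idx=1 pred=N actual=T -> ctr[1]=1
Ev 8: PC=1 idx=1 pred=N actual=T -> ctr[1]=2
Ev 9: PC=1 idx=1 pred=T actual=T -> ctr[1]=3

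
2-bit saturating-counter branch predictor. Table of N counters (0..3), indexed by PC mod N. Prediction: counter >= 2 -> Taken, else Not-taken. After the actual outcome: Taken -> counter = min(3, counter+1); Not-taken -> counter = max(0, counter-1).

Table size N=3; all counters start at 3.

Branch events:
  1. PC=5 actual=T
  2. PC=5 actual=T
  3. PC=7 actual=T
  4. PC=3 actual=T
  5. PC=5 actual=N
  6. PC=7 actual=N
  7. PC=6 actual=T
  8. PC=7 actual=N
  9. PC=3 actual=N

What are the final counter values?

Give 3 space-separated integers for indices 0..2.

Ev 1: PC=5 idx=2 pred=T actual=T -> ctr[2]=3
Ev 2: PC=5 idx=2 pred=T actual=T -> ctr[2]=3
Ev 3: PC=7 idx=1 pred=T actual=T -> ctr[1]=3
Ev 4: PC=3 idx=0 pred=T actual=T -> ctr[0]=3
Ev 5: PC=5 idx=2 pred=T actual=N -> ctr[2]=2
Ev 6: PC=7 idx=1 pred=T actual=N -> ctr[1]=2
Ev 7: PC=6 idx=0 pred=T actual=T -> ctr[0]=3
Ev 8: PC=7 idx=1 pred=T actual=N -> ctr[1]=1
Ev 9: PC=3 idx=0 pred=T actual=N -> ctr[0]=2

Answer: 2 1 2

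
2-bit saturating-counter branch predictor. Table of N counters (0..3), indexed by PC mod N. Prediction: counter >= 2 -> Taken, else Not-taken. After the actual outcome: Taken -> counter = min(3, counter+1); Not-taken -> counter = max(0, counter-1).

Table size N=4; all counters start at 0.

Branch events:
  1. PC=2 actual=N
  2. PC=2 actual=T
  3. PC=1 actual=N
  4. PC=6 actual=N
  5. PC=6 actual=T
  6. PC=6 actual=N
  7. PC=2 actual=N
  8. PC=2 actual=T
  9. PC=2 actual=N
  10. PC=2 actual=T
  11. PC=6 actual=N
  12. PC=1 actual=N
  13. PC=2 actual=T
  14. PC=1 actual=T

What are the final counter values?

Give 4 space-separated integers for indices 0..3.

Answer: 0 1 1 0

Derivation:
Ev 1: PC=2 idx=2 pred=N actual=N -> ctr[2]=0
Ev 2: PC=2 idx=2 pred=N actual=T -> ctr[2]=1
Ev 3: PC=1 idx=1 pred=N actual=N -> ctr[1]=0
Ev 4: PC=6 idx=2 pred=N actual=N -> ctr[2]=0
Ev 5: PC=6 idx=2 pred=N actual=T -> ctr[2]=1
Ev 6: PC=6 idx=2 pred=N actual=N -> ctr[2]=0
Ev 7: PC=2 idx=2 pred=N actual=N -> ctr[2]=0
Ev 8: PC=2 idx=2 pred=N actual=T -> ctr[2]=1
Ev 9: PC=2 idx=2 pred=N actual=N -> ctr[2]=0
Ev 10: PC=2 idx=2 pred=N actual=T -> ctr[2]=1
Ev 11: PC=6 idx=2 pred=N actual=N -> ctr[2]=0
Ev 12: PC=1 idx=1 pred=N actual=N -> ctr[1]=0
Ev 13: PC=2 idx=2 pred=N actual=T -> ctr[2]=1
Ev 14: PC=1 idx=1 pred=N actual=T -> ctr[1]=1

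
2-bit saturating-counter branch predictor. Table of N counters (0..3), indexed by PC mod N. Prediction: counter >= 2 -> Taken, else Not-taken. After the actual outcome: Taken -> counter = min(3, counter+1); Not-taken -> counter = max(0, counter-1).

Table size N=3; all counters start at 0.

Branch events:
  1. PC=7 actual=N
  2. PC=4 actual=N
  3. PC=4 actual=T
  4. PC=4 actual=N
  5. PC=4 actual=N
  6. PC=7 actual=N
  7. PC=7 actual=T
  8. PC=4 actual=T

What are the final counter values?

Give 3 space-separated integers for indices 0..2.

Answer: 0 2 0

Derivation:
Ev 1: PC=7 idx=1 pred=N actual=N -> ctr[1]=0
Ev 2: PC=4 idx=1 pred=N actual=N -> ctr[1]=0
Ev 3: PC=4 idx=1 pred=N actual=T -> ctr[1]=1
Ev 4: PC=4 idx=1 pred=N actual=N -> ctr[1]=0
Ev 5: PC=4 idx=1 pred=N actual=N -> ctr[1]=0
Ev 6: PC=7 idx=1 pred=N actual=N -> ctr[1]=0
Ev 7: PC=7 idx=1 pred=N actual=T -> ctr[1]=1
Ev 8: PC=4 idx=1 pred=N actual=T -> ctr[1]=2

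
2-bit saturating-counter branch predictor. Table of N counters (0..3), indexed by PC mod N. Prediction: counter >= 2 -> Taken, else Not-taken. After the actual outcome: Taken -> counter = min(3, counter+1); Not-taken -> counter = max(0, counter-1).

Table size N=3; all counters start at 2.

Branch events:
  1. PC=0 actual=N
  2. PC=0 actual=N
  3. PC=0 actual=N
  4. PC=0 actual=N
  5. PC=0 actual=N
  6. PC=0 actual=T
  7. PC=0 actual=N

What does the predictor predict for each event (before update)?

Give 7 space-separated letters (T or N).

Answer: T N N N N N N

Derivation:
Ev 1: PC=0 idx=0 pred=T actual=N -> ctr[0]=1
Ev 2: PC=0 idx=0 pred=N actual=N -> ctr[0]=0
Ev 3: PC=0 idx=0 pred=N actual=N -> ctr[0]=0
Ev 4: PC=0 idx=0 pred=N actual=N -> ctr[0]=0
Ev 5: PC=0 idx=0 pred=N actual=N -> ctr[0]=0
Ev 6: PC=0 idx=0 pred=N actual=T -> ctr[0]=1
Ev 7: PC=0 idx=0 pred=N actual=N -> ctr[0]=0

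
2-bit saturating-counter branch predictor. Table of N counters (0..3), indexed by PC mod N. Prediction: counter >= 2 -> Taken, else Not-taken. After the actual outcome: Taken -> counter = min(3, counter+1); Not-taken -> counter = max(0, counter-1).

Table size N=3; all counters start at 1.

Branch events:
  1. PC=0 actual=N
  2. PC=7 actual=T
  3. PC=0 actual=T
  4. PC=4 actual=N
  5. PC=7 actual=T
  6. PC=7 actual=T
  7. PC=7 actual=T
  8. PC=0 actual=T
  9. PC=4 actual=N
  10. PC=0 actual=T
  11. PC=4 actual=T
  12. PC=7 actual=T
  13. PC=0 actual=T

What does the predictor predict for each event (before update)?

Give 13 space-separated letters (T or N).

Answer: N N N T N T T N T T T T T

Derivation:
Ev 1: PC=0 idx=0 pred=N actual=N -> ctr[0]=0
Ev 2: PC=7 idx=1 pred=N actual=T -> ctr[1]=2
Ev 3: PC=0 idx=0 pred=N actual=T -> ctr[0]=1
Ev 4: PC=4 idx=1 pred=T actual=N -> ctr[1]=1
Ev 5: PC=7 idx=1 pred=N actual=T -> ctr[1]=2
Ev 6: PC=7 idx=1 pred=T actual=T -> ctr[1]=3
Ev 7: PC=7 idx=1 pred=T actual=T -> ctr[1]=3
Ev 8: PC=0 idx=0 pred=N actual=T -> ctr[0]=2
Ev 9: PC=4 idx=1 pred=T actual=N -> ctr[1]=2
Ev 10: PC=0 idx=0 pred=T actual=T -> ctr[0]=3
Ev 11: PC=4 idx=1 pred=T actual=T -> ctr[1]=3
Ev 12: PC=7 idx=1 pred=T actual=T -> ctr[1]=3
Ev 13: PC=0 idx=0 pred=T actual=T -> ctr[0]=3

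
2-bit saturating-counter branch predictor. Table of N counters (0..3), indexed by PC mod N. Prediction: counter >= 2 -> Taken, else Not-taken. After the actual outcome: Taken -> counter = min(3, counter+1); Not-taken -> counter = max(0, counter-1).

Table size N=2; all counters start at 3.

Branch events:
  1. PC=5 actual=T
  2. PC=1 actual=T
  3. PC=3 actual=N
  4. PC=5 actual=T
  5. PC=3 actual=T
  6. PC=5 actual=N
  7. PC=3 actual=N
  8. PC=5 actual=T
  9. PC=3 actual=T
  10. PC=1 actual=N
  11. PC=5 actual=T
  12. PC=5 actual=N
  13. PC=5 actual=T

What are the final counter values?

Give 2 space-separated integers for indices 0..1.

Ev 1: PC=5 idx=1 pred=T actual=T -> ctr[1]=3
Ev 2: PC=1 idx=1 pred=T actual=T -> ctr[1]=3
Ev 3: PC=3 idx=1 pred=T actual=N -> ctr[1]=2
Ev 4: PC=5 idx=1 pred=T actual=T -> ctr[1]=3
Ev 5: PC=3 idx=1 pred=T actual=T -> ctr[1]=3
Ev 6: PC=5 idx=1 pred=T actual=N -> ctr[1]=2
Ev 7: PC=3 idx=1 pred=T actual=N -> ctr[1]=1
Ev 8: PC=5 idx=1 pred=N actual=T -> ctr[1]=2
Ev 9: PC=3 idx=1 pred=T actual=T -> ctr[1]=3
Ev 10: PC=1 idx=1 pred=T actual=N -> ctr[1]=2
Ev 11: PC=5 idx=1 pred=T actual=T -> ctr[1]=3
Ev 12: PC=5 idx=1 pred=T actual=N -> ctr[1]=2
Ev 13: PC=5 idx=1 pred=T actual=T -> ctr[1]=3

Answer: 3 3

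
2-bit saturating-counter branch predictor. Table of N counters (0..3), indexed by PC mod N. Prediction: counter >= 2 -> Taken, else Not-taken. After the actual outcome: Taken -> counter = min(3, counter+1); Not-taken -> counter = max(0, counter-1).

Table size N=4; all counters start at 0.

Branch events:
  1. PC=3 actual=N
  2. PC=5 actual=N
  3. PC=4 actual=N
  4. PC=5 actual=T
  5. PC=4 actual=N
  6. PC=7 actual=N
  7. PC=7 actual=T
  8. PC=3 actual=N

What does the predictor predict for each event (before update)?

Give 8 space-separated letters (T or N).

Answer: N N N N N N N N

Derivation:
Ev 1: PC=3 idx=3 pred=N actual=N -> ctr[3]=0
Ev 2: PC=5 idx=1 pred=N actual=N -> ctr[1]=0
Ev 3: PC=4 idx=0 pred=N actual=N -> ctr[0]=0
Ev 4: PC=5 idx=1 pred=N actual=T -> ctr[1]=1
Ev 5: PC=4 idx=0 pred=N actual=N -> ctr[0]=0
Ev 6: PC=7 idx=3 pred=N actual=N -> ctr[3]=0
Ev 7: PC=7 idx=3 pred=N actual=T -> ctr[3]=1
Ev 8: PC=3 idx=3 pred=N actual=N -> ctr[3]=0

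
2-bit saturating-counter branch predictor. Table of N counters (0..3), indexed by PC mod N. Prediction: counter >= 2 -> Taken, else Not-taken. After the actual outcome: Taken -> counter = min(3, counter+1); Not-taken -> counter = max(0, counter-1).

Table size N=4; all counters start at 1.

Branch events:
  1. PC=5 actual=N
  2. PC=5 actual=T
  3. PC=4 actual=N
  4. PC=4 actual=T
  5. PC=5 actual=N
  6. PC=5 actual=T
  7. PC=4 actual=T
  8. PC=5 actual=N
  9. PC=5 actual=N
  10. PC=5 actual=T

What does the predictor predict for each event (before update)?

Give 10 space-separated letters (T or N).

Ev 1: PC=5 idx=1 pred=N actual=N -> ctr[1]=0
Ev 2: PC=5 idx=1 pred=N actual=T -> ctr[1]=1
Ev 3: PC=4 idx=0 pred=N actual=N -> ctr[0]=0
Ev 4: PC=4 idx=0 pred=N actual=T -> ctr[0]=1
Ev 5: PC=5 idx=1 pred=N actual=N -> ctr[1]=0
Ev 6: PC=5 idx=1 pred=N actual=T -> ctr[1]=1
Ev 7: PC=4 idx=0 pred=N actual=T -> ctr[0]=2
Ev 8: PC=5 idx=1 pred=N actual=N -> ctr[1]=0
Ev 9: PC=5 idx=1 pred=N actual=N -> ctr[1]=0
Ev 10: PC=5 idx=1 pred=N actual=T -> ctr[1]=1

Answer: N N N N N N N N N N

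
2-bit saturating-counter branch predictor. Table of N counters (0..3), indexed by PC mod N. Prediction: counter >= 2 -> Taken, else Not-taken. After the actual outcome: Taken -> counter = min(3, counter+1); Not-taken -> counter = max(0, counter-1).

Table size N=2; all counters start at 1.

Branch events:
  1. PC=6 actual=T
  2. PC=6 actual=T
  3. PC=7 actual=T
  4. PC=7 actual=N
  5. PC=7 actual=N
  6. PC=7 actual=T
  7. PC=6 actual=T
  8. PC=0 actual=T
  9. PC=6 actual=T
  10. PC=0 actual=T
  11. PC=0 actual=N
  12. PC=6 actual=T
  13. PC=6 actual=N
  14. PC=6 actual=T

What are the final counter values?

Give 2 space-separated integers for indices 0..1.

Answer: 3 1

Derivation:
Ev 1: PC=6 idx=0 pred=N actual=T -> ctr[0]=2
Ev 2: PC=6 idx=0 pred=T actual=T -> ctr[0]=3
Ev 3: PC=7 idx=1 pred=N actual=T -> ctr[1]=2
Ev 4: PC=7 idx=1 pred=T actual=N -> ctr[1]=1
Ev 5: PC=7 idx=1 pred=N actual=N -> ctr[1]=0
Ev 6: PC=7 idx=1 pred=N actual=T -> ctr[1]=1
Ev 7: PC=6 idx=0 pred=T actual=T -> ctr[0]=3
Ev 8: PC=0 idx=0 pred=T actual=T -> ctr[0]=3
Ev 9: PC=6 idx=0 pred=T actual=T -> ctr[0]=3
Ev 10: PC=0 idx=0 pred=T actual=T -> ctr[0]=3
Ev 11: PC=0 idx=0 pred=T actual=N -> ctr[0]=2
Ev 12: PC=6 idx=0 pred=T actual=T -> ctr[0]=3
Ev 13: PC=6 idx=0 pred=T actual=N -> ctr[0]=2
Ev 14: PC=6 idx=0 pred=T actual=T -> ctr[0]=3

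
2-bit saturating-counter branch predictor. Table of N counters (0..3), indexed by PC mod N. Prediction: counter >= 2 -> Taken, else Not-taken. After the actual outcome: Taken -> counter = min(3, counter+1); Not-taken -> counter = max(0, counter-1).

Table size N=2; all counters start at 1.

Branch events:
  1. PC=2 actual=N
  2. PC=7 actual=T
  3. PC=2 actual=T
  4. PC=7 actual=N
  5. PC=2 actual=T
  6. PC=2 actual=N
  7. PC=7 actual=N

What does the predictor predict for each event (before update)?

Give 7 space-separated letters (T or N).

Answer: N N N T N T N

Derivation:
Ev 1: PC=2 idx=0 pred=N actual=N -> ctr[0]=0
Ev 2: PC=7 idx=1 pred=N actual=T -> ctr[1]=2
Ev 3: PC=2 idx=0 pred=N actual=T -> ctr[0]=1
Ev 4: PC=7 idx=1 pred=T actual=N -> ctr[1]=1
Ev 5: PC=2 idx=0 pred=N actual=T -> ctr[0]=2
Ev 6: PC=2 idx=0 pred=T actual=N -> ctr[0]=1
Ev 7: PC=7 idx=1 pred=N actual=N -> ctr[1]=0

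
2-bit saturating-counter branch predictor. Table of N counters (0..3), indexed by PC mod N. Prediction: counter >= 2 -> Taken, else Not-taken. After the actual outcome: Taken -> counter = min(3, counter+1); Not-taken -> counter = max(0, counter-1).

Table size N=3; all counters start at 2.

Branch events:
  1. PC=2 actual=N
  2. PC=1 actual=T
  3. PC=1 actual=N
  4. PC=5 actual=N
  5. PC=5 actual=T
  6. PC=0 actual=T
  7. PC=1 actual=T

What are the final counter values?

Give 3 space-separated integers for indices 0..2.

Ev 1: PC=2 idx=2 pred=T actual=N -> ctr[2]=1
Ev 2: PC=1 idx=1 pred=T actual=T -> ctr[1]=3
Ev 3: PC=1 idx=1 pred=T actual=N -> ctr[1]=2
Ev 4: PC=5 idx=2 pred=N actual=N -> ctr[2]=0
Ev 5: PC=5 idx=2 pred=N actual=T -> ctr[2]=1
Ev 6: PC=0 idx=0 pred=T actual=T -> ctr[0]=3
Ev 7: PC=1 idx=1 pred=T actual=T -> ctr[1]=3

Answer: 3 3 1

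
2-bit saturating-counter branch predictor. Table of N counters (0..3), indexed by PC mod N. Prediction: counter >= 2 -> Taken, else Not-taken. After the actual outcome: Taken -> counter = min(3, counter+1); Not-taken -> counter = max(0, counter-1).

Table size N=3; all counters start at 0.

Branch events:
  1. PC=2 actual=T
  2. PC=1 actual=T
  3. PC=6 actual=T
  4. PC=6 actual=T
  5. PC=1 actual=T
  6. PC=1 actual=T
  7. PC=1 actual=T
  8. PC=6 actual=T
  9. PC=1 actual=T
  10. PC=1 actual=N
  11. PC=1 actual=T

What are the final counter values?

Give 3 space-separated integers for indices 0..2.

Answer: 3 3 1

Derivation:
Ev 1: PC=2 idx=2 pred=N actual=T -> ctr[2]=1
Ev 2: PC=1 idx=1 pred=N actual=T -> ctr[1]=1
Ev 3: PC=6 idx=0 pred=N actual=T -> ctr[0]=1
Ev 4: PC=6 idx=0 pred=N actual=T -> ctr[0]=2
Ev 5: PC=1 idx=1 pred=N actual=T -> ctr[1]=2
Ev 6: PC=1 idx=1 pred=T actual=T -> ctr[1]=3
Ev 7: PC=1 idx=1 pred=T actual=T -> ctr[1]=3
Ev 8: PC=6 idx=0 pred=T actual=T -> ctr[0]=3
Ev 9: PC=1 idx=1 pred=T actual=T -> ctr[1]=3
Ev 10: PC=1 idx=1 pred=T actual=N -> ctr[1]=2
Ev 11: PC=1 idx=1 pred=T actual=T -> ctr[1]=3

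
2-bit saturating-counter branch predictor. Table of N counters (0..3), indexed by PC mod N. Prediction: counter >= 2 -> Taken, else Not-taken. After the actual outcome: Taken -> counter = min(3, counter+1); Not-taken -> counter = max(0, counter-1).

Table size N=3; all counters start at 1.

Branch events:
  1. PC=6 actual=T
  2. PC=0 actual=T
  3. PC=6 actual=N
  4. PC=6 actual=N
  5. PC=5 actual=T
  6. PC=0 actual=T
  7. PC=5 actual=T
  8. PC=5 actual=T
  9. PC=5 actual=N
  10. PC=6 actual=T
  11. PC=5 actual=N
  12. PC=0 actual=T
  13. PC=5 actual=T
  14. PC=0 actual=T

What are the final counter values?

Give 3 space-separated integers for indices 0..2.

Answer: 3 1 2

Derivation:
Ev 1: PC=6 idx=0 pred=N actual=T -> ctr[0]=2
Ev 2: PC=0 idx=0 pred=T actual=T -> ctr[0]=3
Ev 3: PC=6 idx=0 pred=T actual=N -> ctr[0]=2
Ev 4: PC=6 idx=0 pred=T actual=N -> ctr[0]=1
Ev 5: PC=5 idx=2 pred=N actual=T -> ctr[2]=2
Ev 6: PC=0 idx=0 pred=N actual=T -> ctr[0]=2
Ev 7: PC=5 idx=2 pred=T actual=T -> ctr[2]=3
Ev 8: PC=5 idx=2 pred=T actual=T -> ctr[2]=3
Ev 9: PC=5 idx=2 pred=T actual=N -> ctr[2]=2
Ev 10: PC=6 idx=0 pred=T actual=T -> ctr[0]=3
Ev 11: PC=5 idx=2 pred=T actual=N -> ctr[2]=1
Ev 12: PC=0 idx=0 pred=T actual=T -> ctr[0]=3
Ev 13: PC=5 idx=2 pred=N actual=T -> ctr[2]=2
Ev 14: PC=0 idx=0 pred=T actual=T -> ctr[0]=3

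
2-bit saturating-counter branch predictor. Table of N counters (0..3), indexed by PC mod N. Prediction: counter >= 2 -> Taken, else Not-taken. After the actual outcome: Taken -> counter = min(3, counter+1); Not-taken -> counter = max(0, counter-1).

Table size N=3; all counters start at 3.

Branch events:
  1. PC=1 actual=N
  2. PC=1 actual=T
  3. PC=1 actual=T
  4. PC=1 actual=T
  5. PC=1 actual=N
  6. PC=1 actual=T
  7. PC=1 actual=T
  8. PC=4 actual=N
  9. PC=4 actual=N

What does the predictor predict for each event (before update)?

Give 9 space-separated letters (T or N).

Answer: T T T T T T T T T

Derivation:
Ev 1: PC=1 idx=1 pred=T actual=N -> ctr[1]=2
Ev 2: PC=1 idx=1 pred=T actual=T -> ctr[1]=3
Ev 3: PC=1 idx=1 pred=T actual=T -> ctr[1]=3
Ev 4: PC=1 idx=1 pred=T actual=T -> ctr[1]=3
Ev 5: PC=1 idx=1 pred=T actual=N -> ctr[1]=2
Ev 6: PC=1 idx=1 pred=T actual=T -> ctr[1]=3
Ev 7: PC=1 idx=1 pred=T actual=T -> ctr[1]=3
Ev 8: PC=4 idx=1 pred=T actual=N -> ctr[1]=2
Ev 9: PC=4 idx=1 pred=T actual=N -> ctr[1]=1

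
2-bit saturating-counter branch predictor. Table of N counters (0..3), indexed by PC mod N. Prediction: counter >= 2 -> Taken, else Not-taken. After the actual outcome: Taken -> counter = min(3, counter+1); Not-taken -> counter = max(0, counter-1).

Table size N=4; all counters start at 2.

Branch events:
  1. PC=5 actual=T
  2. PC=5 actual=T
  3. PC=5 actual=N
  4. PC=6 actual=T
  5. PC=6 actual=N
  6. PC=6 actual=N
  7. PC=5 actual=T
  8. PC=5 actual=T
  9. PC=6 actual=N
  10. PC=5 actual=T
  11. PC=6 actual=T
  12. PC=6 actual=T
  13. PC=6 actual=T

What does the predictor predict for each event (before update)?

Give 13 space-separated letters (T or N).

Ev 1: PC=5 idx=1 pred=T actual=T -> ctr[1]=3
Ev 2: PC=5 idx=1 pred=T actual=T -> ctr[1]=3
Ev 3: PC=5 idx=1 pred=T actual=N -> ctr[1]=2
Ev 4: PC=6 idx=2 pred=T actual=T -> ctr[2]=3
Ev 5: PC=6 idx=2 pred=T actual=N -> ctr[2]=2
Ev 6: PC=6 idx=2 pred=T actual=N -> ctr[2]=1
Ev 7: PC=5 idx=1 pred=T actual=T -> ctr[1]=3
Ev 8: PC=5 idx=1 pred=T actual=T -> ctr[1]=3
Ev 9: PC=6 idx=2 pred=N actual=N -> ctr[2]=0
Ev 10: PC=5 idx=1 pred=T actual=T -> ctr[1]=3
Ev 11: PC=6 idx=2 pred=N actual=T -> ctr[2]=1
Ev 12: PC=6 idx=2 pred=N actual=T -> ctr[2]=2
Ev 13: PC=6 idx=2 pred=T actual=T -> ctr[2]=3

Answer: T T T T T T T T N T N N T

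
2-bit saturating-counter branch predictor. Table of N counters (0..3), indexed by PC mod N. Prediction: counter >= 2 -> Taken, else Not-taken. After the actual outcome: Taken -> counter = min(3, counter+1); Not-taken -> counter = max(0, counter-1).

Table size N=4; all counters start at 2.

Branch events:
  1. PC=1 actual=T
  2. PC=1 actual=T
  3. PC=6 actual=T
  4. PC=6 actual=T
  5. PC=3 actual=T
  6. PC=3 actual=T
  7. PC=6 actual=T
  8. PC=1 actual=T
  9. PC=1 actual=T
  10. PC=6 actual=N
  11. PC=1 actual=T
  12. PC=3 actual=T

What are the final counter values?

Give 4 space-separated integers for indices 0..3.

Answer: 2 3 2 3

Derivation:
Ev 1: PC=1 idx=1 pred=T actual=T -> ctr[1]=3
Ev 2: PC=1 idx=1 pred=T actual=T -> ctr[1]=3
Ev 3: PC=6 idx=2 pred=T actual=T -> ctr[2]=3
Ev 4: PC=6 idx=2 pred=T actual=T -> ctr[2]=3
Ev 5: PC=3 idx=3 pred=T actual=T -> ctr[3]=3
Ev 6: PC=3 idx=3 pred=T actual=T -> ctr[3]=3
Ev 7: PC=6 idx=2 pred=T actual=T -> ctr[2]=3
Ev 8: PC=1 idx=1 pred=T actual=T -> ctr[1]=3
Ev 9: PC=1 idx=1 pred=T actual=T -> ctr[1]=3
Ev 10: PC=6 idx=2 pred=T actual=N -> ctr[2]=2
Ev 11: PC=1 idx=1 pred=T actual=T -> ctr[1]=3
Ev 12: PC=3 idx=3 pred=T actual=T -> ctr[3]=3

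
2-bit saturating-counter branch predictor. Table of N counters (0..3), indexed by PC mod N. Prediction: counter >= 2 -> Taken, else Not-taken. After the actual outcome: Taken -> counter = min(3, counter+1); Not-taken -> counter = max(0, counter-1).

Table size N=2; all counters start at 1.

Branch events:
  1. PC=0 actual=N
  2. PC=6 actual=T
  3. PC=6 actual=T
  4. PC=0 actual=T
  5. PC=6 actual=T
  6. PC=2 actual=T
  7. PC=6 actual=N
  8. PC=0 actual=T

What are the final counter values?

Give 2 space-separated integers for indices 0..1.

Ev 1: PC=0 idx=0 pred=N actual=N -> ctr[0]=0
Ev 2: PC=6 idx=0 pred=N actual=T -> ctr[0]=1
Ev 3: PC=6 idx=0 pred=N actual=T -> ctr[0]=2
Ev 4: PC=0 idx=0 pred=T actual=T -> ctr[0]=3
Ev 5: PC=6 idx=0 pred=T actual=T -> ctr[0]=3
Ev 6: PC=2 idx=0 pred=T actual=T -> ctr[0]=3
Ev 7: PC=6 idx=0 pred=T actual=N -> ctr[0]=2
Ev 8: PC=0 idx=0 pred=T actual=T -> ctr[0]=3

Answer: 3 1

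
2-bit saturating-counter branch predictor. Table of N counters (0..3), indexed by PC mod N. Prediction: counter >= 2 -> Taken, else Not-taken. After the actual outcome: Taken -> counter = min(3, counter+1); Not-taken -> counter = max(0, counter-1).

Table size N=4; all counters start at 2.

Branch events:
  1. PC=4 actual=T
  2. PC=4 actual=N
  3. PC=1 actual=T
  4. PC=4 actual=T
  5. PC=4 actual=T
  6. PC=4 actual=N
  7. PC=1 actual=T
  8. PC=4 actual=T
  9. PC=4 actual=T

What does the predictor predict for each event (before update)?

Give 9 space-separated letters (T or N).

Ev 1: PC=4 idx=0 pred=T actual=T -> ctr[0]=3
Ev 2: PC=4 idx=0 pred=T actual=N -> ctr[0]=2
Ev 3: PC=1 idx=1 pred=T actual=T -> ctr[1]=3
Ev 4: PC=4 idx=0 pred=T actual=T -> ctr[0]=3
Ev 5: PC=4 idx=0 pred=T actual=T -> ctr[0]=3
Ev 6: PC=4 idx=0 pred=T actual=N -> ctr[0]=2
Ev 7: PC=1 idx=1 pred=T actual=T -> ctr[1]=3
Ev 8: PC=4 idx=0 pred=T actual=T -> ctr[0]=3
Ev 9: PC=4 idx=0 pred=T actual=T -> ctr[0]=3

Answer: T T T T T T T T T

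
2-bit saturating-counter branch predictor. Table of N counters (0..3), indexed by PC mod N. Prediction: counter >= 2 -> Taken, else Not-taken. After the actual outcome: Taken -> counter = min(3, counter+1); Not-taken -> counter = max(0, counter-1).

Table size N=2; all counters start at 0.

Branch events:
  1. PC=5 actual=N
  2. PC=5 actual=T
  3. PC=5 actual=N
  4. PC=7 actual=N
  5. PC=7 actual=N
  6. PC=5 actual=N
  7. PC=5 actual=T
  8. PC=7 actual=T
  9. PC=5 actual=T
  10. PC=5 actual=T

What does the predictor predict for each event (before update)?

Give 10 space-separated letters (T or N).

Answer: N N N N N N N N T T

Derivation:
Ev 1: PC=5 idx=1 pred=N actual=N -> ctr[1]=0
Ev 2: PC=5 idx=1 pred=N actual=T -> ctr[1]=1
Ev 3: PC=5 idx=1 pred=N actual=N -> ctr[1]=0
Ev 4: PC=7 idx=1 pred=N actual=N -> ctr[1]=0
Ev 5: PC=7 idx=1 pred=N actual=N -> ctr[1]=0
Ev 6: PC=5 idx=1 pred=N actual=N -> ctr[1]=0
Ev 7: PC=5 idx=1 pred=N actual=T -> ctr[1]=1
Ev 8: PC=7 idx=1 pred=N actual=T -> ctr[1]=2
Ev 9: PC=5 idx=1 pred=T actual=T -> ctr[1]=3
Ev 10: PC=5 idx=1 pred=T actual=T -> ctr[1]=3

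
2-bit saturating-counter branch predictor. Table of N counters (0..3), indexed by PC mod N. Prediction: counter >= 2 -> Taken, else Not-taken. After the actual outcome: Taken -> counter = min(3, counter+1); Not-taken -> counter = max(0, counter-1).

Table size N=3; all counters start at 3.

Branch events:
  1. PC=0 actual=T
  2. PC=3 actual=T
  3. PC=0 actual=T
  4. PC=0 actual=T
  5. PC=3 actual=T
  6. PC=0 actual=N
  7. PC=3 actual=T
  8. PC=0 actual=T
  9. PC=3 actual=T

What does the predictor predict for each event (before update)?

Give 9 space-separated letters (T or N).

Ev 1: PC=0 idx=0 pred=T actual=T -> ctr[0]=3
Ev 2: PC=3 idx=0 pred=T actual=T -> ctr[0]=3
Ev 3: PC=0 idx=0 pred=T actual=T -> ctr[0]=3
Ev 4: PC=0 idx=0 pred=T actual=T -> ctr[0]=3
Ev 5: PC=3 idx=0 pred=T actual=T -> ctr[0]=3
Ev 6: PC=0 idx=0 pred=T actual=N -> ctr[0]=2
Ev 7: PC=3 idx=0 pred=T actual=T -> ctr[0]=3
Ev 8: PC=0 idx=0 pred=T actual=T -> ctr[0]=3
Ev 9: PC=3 idx=0 pred=T actual=T -> ctr[0]=3

Answer: T T T T T T T T T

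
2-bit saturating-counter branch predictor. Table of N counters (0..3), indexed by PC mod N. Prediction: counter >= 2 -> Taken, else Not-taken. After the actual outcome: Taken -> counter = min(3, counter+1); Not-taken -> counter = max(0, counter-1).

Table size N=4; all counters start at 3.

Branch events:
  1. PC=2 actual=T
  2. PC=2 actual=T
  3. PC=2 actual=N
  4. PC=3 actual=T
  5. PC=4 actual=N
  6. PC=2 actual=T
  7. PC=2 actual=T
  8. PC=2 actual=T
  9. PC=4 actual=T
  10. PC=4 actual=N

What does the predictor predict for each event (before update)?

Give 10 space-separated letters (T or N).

Answer: T T T T T T T T T T

Derivation:
Ev 1: PC=2 idx=2 pred=T actual=T -> ctr[2]=3
Ev 2: PC=2 idx=2 pred=T actual=T -> ctr[2]=3
Ev 3: PC=2 idx=2 pred=T actual=N -> ctr[2]=2
Ev 4: PC=3 idx=3 pred=T actual=T -> ctr[3]=3
Ev 5: PC=4 idx=0 pred=T actual=N -> ctr[0]=2
Ev 6: PC=2 idx=2 pred=T actual=T -> ctr[2]=3
Ev 7: PC=2 idx=2 pred=T actual=T -> ctr[2]=3
Ev 8: PC=2 idx=2 pred=T actual=T -> ctr[2]=3
Ev 9: PC=4 idx=0 pred=T actual=T -> ctr[0]=3
Ev 10: PC=4 idx=0 pred=T actual=N -> ctr[0]=2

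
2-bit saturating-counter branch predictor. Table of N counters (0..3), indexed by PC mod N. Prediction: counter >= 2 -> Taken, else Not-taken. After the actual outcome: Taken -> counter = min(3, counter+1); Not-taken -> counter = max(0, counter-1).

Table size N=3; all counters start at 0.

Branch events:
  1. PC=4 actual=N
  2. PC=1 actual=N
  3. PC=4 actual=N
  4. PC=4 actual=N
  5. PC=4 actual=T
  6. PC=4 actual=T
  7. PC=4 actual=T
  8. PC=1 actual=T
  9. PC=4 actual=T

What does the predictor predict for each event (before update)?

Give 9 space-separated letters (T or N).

Ev 1: PC=4 idx=1 pred=N actual=N -> ctr[1]=0
Ev 2: PC=1 idx=1 pred=N actual=N -> ctr[1]=0
Ev 3: PC=4 idx=1 pred=N actual=N -> ctr[1]=0
Ev 4: PC=4 idx=1 pred=N actual=N -> ctr[1]=0
Ev 5: PC=4 idx=1 pred=N actual=T -> ctr[1]=1
Ev 6: PC=4 idx=1 pred=N actual=T -> ctr[1]=2
Ev 7: PC=4 idx=1 pred=T actual=T -> ctr[1]=3
Ev 8: PC=1 idx=1 pred=T actual=T -> ctr[1]=3
Ev 9: PC=4 idx=1 pred=T actual=T -> ctr[1]=3

Answer: N N N N N N T T T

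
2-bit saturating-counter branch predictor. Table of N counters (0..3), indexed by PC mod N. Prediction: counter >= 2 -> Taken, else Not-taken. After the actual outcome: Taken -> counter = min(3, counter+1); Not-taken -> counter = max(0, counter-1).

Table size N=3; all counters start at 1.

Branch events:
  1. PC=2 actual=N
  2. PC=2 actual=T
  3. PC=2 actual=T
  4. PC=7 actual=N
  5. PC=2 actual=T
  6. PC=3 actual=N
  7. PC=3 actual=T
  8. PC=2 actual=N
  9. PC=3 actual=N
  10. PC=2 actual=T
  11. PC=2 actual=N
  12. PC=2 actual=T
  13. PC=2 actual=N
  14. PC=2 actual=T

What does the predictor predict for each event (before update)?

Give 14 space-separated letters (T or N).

Ev 1: PC=2 idx=2 pred=N actual=N -> ctr[2]=0
Ev 2: PC=2 idx=2 pred=N actual=T -> ctr[2]=1
Ev 3: PC=2 idx=2 pred=N actual=T -> ctr[2]=2
Ev 4: PC=7 idx=1 pred=N actual=N -> ctr[1]=0
Ev 5: PC=2 idx=2 pred=T actual=T -> ctr[2]=3
Ev 6: PC=3 idx=0 pred=N actual=N -> ctr[0]=0
Ev 7: PC=3 idx=0 pred=N actual=T -> ctr[0]=1
Ev 8: PC=2 idx=2 pred=T actual=N -> ctr[2]=2
Ev 9: PC=3 idx=0 pred=N actual=N -> ctr[0]=0
Ev 10: PC=2 idx=2 pred=T actual=T -> ctr[2]=3
Ev 11: PC=2 idx=2 pred=T actual=N -> ctr[2]=2
Ev 12: PC=2 idx=2 pred=T actual=T -> ctr[2]=3
Ev 13: PC=2 idx=2 pred=T actual=N -> ctr[2]=2
Ev 14: PC=2 idx=2 pred=T actual=T -> ctr[2]=3

Answer: N N N N T N N T N T T T T T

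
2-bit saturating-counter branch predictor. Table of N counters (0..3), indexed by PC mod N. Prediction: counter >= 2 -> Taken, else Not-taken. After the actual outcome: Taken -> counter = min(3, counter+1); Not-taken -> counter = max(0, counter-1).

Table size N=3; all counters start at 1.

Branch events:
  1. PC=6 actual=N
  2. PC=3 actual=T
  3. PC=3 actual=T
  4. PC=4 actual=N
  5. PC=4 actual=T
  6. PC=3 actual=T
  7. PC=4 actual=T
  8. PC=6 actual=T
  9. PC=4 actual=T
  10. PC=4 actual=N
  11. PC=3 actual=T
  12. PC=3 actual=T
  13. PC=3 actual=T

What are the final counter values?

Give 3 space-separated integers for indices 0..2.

Ev 1: PC=6 idx=0 pred=N actual=N -> ctr[0]=0
Ev 2: PC=3 idx=0 pred=N actual=T -> ctr[0]=1
Ev 3: PC=3 idx=0 pred=N actual=T -> ctr[0]=2
Ev 4: PC=4 idx=1 pred=N actual=N -> ctr[1]=0
Ev 5: PC=4 idx=1 pred=N actual=T -> ctr[1]=1
Ev 6: PC=3 idx=0 pred=T actual=T -> ctr[0]=3
Ev 7: PC=4 idx=1 pred=N actual=T -> ctr[1]=2
Ev 8: PC=6 idx=0 pred=T actual=T -> ctr[0]=3
Ev 9: PC=4 idx=1 pred=T actual=T -> ctr[1]=3
Ev 10: PC=4 idx=1 pred=T actual=N -> ctr[1]=2
Ev 11: PC=3 idx=0 pred=T actual=T -> ctr[0]=3
Ev 12: PC=3 idx=0 pred=T actual=T -> ctr[0]=3
Ev 13: PC=3 idx=0 pred=T actual=T -> ctr[0]=3

Answer: 3 2 1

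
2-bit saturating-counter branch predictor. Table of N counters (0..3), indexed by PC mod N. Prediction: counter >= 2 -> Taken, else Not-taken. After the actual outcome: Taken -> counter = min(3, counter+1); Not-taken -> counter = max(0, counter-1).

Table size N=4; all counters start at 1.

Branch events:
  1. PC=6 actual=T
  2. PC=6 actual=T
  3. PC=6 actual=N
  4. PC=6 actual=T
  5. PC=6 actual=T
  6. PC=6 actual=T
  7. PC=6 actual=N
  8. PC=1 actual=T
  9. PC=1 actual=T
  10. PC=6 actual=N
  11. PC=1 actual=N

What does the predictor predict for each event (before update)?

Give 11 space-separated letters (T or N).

Answer: N T T T T T T N T T T

Derivation:
Ev 1: PC=6 idx=2 pred=N actual=T -> ctr[2]=2
Ev 2: PC=6 idx=2 pred=T actual=T -> ctr[2]=3
Ev 3: PC=6 idx=2 pred=T actual=N -> ctr[2]=2
Ev 4: PC=6 idx=2 pred=T actual=T -> ctr[2]=3
Ev 5: PC=6 idx=2 pred=T actual=T -> ctr[2]=3
Ev 6: PC=6 idx=2 pred=T actual=T -> ctr[2]=3
Ev 7: PC=6 idx=2 pred=T actual=N -> ctr[2]=2
Ev 8: PC=1 idx=1 pred=N actual=T -> ctr[1]=2
Ev 9: PC=1 idx=1 pred=T actual=T -> ctr[1]=3
Ev 10: PC=6 idx=2 pred=T actual=N -> ctr[2]=1
Ev 11: PC=1 idx=1 pred=T actual=N -> ctr[1]=2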